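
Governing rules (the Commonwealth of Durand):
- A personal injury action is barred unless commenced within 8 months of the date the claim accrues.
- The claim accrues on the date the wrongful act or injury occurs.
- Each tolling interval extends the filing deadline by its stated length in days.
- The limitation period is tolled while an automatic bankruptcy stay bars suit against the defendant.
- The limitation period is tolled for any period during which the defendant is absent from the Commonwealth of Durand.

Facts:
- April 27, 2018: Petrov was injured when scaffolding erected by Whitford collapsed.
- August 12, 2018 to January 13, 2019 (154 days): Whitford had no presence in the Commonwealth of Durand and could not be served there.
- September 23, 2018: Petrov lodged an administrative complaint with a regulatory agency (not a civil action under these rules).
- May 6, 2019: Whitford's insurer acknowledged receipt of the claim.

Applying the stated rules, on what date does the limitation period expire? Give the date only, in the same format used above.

May 30, 2019

The limitation period began to run on April 27, 2018.
Adding the 8 months base period to April 27, 2018 gives a deadline of December 27, 2018, before any tolling.
The defendant's absence from the jurisdiction from August 12, 2018 to January 13, 2019 tolled the period for 154 days, extending the deadline to May 30, 2019.
The other events in the timeline have no effect on the limitation period under the stated rules.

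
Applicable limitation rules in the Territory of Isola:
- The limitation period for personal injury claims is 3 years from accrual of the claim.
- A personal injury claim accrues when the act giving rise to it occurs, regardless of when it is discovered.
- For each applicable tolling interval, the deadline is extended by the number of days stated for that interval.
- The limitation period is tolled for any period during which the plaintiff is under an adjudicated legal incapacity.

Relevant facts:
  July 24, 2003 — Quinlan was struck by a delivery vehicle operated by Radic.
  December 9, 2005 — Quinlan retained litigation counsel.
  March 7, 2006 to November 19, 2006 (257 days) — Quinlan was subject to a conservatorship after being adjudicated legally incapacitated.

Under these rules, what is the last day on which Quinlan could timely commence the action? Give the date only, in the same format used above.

The limitation period began to run on July 24, 2003.
3 years from July 24, 2003 is July 24, 2006.
The period was tolled for 257 days by the plaintiff's legal incapacity (March 7, 2006 to November 19, 2006), pushing the deadline to April 7, 2007.
None of the other events listed affects the running of the period under the stated rules.

April 7, 2007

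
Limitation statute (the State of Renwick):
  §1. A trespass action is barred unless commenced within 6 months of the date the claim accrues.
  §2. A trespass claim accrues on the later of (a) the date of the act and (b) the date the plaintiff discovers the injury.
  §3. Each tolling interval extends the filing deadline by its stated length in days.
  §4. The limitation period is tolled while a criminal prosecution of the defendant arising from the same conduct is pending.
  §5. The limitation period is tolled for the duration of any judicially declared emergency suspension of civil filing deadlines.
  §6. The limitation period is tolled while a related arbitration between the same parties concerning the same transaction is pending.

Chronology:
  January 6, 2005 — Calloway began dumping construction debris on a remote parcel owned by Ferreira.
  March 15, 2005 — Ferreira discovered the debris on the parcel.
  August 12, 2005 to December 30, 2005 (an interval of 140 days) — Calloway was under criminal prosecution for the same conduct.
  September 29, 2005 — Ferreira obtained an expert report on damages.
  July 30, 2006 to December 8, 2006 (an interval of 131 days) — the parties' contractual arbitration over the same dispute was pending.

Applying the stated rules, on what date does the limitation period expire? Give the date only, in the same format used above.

February 2, 2006

The claim accrued on March 15, 2005 — the later of the January 6, 2005 act and the March 15, 2005 discovery.
6 months from March 15, 2005 is September 15, 2005.
Because the pending criminal prosecution ran from August 12, 2005 to December 30, 2005, the deadline is extended by 140 days to February 2, 2006.
By the time the pending related arbitration began on July 30, 2006, the limitation period had already expired on February 2, 2006; that interval cannot revive it.
Nothing else in the chronology tolls or restarts the period.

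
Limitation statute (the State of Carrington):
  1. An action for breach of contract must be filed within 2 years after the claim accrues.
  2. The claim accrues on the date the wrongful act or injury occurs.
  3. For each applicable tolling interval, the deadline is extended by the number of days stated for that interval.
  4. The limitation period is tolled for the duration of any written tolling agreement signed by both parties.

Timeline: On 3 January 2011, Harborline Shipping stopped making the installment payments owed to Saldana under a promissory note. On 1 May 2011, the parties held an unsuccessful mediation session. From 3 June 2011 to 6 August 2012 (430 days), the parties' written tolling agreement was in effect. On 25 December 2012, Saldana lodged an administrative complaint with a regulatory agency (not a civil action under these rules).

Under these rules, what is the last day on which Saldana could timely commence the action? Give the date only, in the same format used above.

9 March 2014

The claim accrued on 3 January 2011, when the wrongful act occurred.
Adding the 2 years base period to 3 January 2011 gives a deadline of 3 January 2013, before any tolling.
The written tolling agreement from 3 June 2011 to 6 August 2012 tolled the period for 430 days, extending the deadline to 9 March 2014.
Nothing else in the chronology tolls or restarts the period.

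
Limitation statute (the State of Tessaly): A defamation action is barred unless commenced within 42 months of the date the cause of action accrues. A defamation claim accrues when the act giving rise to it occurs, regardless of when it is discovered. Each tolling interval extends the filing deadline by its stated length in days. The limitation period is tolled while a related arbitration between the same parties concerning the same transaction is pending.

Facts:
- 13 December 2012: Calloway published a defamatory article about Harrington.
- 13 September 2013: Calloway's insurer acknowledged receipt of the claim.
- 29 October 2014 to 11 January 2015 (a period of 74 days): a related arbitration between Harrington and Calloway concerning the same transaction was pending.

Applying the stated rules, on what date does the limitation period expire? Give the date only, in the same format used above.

The cause of action accrued on 13 December 2012, the date of the act.
Adding the 42 months base period to 13 December 2012 gives a deadline of 13 June 2016, before any tolling.
The period was tolled for 74 days by the pending related arbitration (29 October 2014 to 11 January 2015), pushing the deadline to 26 August 2016.
The other events in the timeline have no effect on the limitation period under the stated rules.

26 August 2016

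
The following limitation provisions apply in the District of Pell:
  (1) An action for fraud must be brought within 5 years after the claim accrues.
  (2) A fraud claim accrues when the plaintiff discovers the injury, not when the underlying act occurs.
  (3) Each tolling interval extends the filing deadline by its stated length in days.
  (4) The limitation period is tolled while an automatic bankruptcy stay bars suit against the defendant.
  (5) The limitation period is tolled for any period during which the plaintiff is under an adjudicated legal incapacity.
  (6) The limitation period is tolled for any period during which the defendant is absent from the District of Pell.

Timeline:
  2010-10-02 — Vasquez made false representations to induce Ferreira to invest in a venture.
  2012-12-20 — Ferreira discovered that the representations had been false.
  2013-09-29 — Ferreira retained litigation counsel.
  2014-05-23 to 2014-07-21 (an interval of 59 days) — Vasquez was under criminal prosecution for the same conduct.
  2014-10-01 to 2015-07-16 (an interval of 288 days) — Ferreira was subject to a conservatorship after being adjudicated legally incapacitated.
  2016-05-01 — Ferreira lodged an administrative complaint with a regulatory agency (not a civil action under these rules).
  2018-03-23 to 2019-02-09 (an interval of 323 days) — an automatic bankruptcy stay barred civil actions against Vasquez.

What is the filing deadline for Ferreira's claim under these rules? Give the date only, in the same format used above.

2019-08-23

Under the discovery rule, the claim accrued on 2012-12-20, when Ferreira discovered the injury — not on the 2010-10-02 date of the underlying act.
Adding the 5 years base period to 2012-12-20 gives a deadline of 2017-12-20, before any tolling.
Because the plaintiff's legal incapacity ran from 2014-10-01 to 2015-07-16, the deadline is extended by 288 days to 2018-10-04.
Because the automatic bankruptcy stay ran from 2018-03-23 to 2019-02-09, the deadline is extended by 323 days to 2019-08-23.
The pending criminal prosecution from 2014-05-23 to 2014-07-21 does not toll the period, because no stated rule makes a criminal prosecution a tolling event.
The other events in the timeline have no effect on the limitation period under the stated rules.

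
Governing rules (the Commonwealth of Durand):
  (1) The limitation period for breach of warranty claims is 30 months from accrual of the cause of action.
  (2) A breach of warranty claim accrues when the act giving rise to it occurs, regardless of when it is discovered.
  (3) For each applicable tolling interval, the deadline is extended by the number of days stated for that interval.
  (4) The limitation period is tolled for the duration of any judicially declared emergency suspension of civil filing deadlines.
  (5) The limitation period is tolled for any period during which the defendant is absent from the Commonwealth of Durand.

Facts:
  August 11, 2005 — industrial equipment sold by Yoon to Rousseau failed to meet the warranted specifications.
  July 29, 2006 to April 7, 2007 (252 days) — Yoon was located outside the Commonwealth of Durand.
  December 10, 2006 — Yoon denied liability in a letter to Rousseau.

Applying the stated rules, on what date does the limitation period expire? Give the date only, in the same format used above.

October 20, 2008

The claim accrued on August 11, 2005, when the wrongful act occurred.
30 months from August 11, 2005 is February 11, 2008.
Because the defendant's absence from the jurisdiction ran from July 29, 2006 to April 7, 2007, the deadline is extended by 252 days to October 20, 2008.
Nothing else in the chronology tolls or restarts the period.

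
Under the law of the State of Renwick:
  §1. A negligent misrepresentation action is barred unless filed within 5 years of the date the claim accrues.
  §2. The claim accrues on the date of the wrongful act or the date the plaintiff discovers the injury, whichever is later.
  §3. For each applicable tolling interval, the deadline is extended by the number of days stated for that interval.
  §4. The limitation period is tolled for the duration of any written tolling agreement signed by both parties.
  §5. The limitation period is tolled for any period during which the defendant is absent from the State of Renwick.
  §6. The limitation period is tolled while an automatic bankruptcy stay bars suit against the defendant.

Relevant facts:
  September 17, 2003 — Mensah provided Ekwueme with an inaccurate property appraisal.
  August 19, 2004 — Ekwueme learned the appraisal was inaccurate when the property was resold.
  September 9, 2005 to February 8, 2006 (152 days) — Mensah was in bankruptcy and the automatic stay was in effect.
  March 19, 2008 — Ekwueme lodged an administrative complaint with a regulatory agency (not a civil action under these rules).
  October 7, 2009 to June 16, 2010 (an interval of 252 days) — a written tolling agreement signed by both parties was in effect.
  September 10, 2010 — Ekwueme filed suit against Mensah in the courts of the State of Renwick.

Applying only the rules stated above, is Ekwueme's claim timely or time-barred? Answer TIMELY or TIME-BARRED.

The claim accrued on August 19, 2004 — the later of the September 17, 2003 act and the August 19, 2004 discovery.
Adding the 5 years base period to August 19, 2004 gives a deadline of August 19, 2009, before any tolling.
The period was tolled for 152 days by the automatic bankruptcy stay (September 9, 2005 to February 8, 2006), pushing the deadline to January 18, 2010.
The period was tolled for 252 days by the written tolling agreement (October 7, 2009 to June 16, 2010), pushing the deadline to September 27, 2010.
None of the other events listed affects the running of the period under the stated rules.
Filing on September 10, 2010 beat the September 27, 2010 deadline — the action is timely.

TIMELY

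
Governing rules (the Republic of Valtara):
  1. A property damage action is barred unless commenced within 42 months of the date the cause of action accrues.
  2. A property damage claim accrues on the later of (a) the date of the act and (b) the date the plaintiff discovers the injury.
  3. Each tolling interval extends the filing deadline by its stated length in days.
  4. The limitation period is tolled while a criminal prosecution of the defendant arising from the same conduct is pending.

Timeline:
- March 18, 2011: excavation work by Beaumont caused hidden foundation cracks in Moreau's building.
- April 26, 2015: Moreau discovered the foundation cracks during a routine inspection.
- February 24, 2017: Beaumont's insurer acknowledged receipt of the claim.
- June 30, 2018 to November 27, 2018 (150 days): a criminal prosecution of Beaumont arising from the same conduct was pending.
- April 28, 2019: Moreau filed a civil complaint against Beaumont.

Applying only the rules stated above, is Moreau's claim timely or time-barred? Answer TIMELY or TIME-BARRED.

Taking the later of the act (March 18, 2011) and discovery (April 26, 2015), the claim accrued on April 26, 2015.
42 months from April 26, 2015 is October 26, 2018.
Because the pending criminal prosecution ran from June 30, 2018 to November 27, 2018, the deadline is extended by 150 days to March 25, 2019.
None of the other events listed affects the running of the period under the stated rules.
Moreau filed on April 28, 2019, after the March 25, 2019 deadline, so the action is time-barred.

TIME-BARRED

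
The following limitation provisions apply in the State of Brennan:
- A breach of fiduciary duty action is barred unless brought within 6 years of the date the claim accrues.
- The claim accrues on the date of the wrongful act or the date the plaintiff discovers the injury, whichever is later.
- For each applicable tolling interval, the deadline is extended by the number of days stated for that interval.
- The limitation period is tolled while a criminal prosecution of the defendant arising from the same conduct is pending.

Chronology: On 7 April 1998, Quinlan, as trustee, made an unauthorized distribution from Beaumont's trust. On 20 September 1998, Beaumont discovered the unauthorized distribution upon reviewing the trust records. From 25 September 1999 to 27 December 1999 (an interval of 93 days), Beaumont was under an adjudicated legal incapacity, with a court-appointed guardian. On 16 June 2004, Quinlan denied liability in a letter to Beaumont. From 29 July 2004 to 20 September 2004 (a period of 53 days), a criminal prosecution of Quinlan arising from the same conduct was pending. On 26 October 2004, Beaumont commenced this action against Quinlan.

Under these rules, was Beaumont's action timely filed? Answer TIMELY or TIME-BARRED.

TIMELY

Because discovery on 20 September 1998 post-dates the 7 April 1998 act, accrual under the later-of rule falls on 20 September 1998.
Adding the 6 years base period to 20 September 1998 gives a deadline of 20 September 2004, before any tolling.
The period was tolled for 53 days by the pending criminal prosecution (29 July 2004 to 20 September 2004), pushing the deadline to 12 November 2004.
Although the plaintiff's incapacity ran from 25 September 1999 to 27 December 1999, the stated rules do not make that a tolling event, so it is disregarded.
None of the other events listed affects the running of the period under the stated rules.
Filing on 26 October 2004 beat the 12 November 2004 deadline — the action is timely.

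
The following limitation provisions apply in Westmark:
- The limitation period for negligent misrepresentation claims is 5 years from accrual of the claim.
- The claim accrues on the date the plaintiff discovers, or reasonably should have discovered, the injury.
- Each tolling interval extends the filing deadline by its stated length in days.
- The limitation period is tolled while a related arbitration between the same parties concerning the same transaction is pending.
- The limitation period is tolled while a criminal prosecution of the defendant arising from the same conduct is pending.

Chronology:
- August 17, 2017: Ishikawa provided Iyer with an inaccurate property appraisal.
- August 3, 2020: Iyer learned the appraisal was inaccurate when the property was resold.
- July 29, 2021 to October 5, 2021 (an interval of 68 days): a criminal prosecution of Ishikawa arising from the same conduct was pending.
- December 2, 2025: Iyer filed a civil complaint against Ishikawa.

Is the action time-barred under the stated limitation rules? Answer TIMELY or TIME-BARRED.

Accrual is tied to discovery, so the period began on August 3, 2020 rather than on August 17, 2017 when the act occurred.
The untolled deadline — 5 years after August 3, 2020 — is August 3, 2025.
Because the pending criminal prosecution ran from July 29, 2021 to October 5, 2021, the deadline is extended by 68 days to October 10, 2025.
The December 2, 2025 filing falls after the October 10, 2025 deadline; the claim is time-barred.

TIME-BARRED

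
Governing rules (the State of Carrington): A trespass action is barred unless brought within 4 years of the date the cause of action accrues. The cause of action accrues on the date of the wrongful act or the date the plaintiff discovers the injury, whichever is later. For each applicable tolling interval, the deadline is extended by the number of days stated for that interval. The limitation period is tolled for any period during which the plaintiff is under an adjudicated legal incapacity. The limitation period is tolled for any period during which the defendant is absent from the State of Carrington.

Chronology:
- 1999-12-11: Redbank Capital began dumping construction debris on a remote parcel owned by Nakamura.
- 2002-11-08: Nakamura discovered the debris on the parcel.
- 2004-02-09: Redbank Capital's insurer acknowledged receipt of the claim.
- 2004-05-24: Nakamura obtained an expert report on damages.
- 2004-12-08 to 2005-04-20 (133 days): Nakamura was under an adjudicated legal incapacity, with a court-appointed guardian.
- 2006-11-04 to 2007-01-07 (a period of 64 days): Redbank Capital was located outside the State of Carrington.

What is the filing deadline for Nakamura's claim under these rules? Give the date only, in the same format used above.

Because discovery on 2002-11-08 post-dates the 1999-12-11 act, accrual under the later-of rule falls on 2002-11-08.
Adding the 4 years base period to 2002-11-08 gives a deadline of 2006-11-08, before any tolling.
Because the plaintiff's legal incapacity ran from 2004-12-08 to 2005-04-20, the deadline is extended by 133 days to 2007-03-21.
Because the defendant's absence from the jurisdiction ran from 2006-11-04 to 2007-01-07, the deadline is extended by 64 days to 2007-05-24.
None of the other events listed affects the running of the period under the stated rules.

2007-05-24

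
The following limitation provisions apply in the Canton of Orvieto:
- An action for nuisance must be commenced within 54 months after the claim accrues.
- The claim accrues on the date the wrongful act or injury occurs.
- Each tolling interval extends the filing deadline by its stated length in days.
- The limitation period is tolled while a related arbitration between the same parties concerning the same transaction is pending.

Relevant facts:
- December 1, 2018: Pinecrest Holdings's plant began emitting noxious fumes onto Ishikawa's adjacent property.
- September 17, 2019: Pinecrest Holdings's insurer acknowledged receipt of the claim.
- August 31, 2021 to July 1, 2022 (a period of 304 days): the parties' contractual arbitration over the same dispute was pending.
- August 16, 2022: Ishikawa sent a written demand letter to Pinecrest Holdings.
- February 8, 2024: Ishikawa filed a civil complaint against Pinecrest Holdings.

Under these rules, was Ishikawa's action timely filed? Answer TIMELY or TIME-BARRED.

TIMELY

The limitation period began to run on December 1, 2018.
Adding the 54 months base period to December 1, 2018 gives a deadline of June 1, 2023, before any tolling.
The pending related arbitration from August 31, 2021 to July 1, 2022 tolled the period for 304 days, extending the deadline to March 31, 2024.
Nothing else in the chronology tolls or restarts the period.
Ishikawa filed on February 8, 2024, before the March 31, 2024 deadline, so the action is timely.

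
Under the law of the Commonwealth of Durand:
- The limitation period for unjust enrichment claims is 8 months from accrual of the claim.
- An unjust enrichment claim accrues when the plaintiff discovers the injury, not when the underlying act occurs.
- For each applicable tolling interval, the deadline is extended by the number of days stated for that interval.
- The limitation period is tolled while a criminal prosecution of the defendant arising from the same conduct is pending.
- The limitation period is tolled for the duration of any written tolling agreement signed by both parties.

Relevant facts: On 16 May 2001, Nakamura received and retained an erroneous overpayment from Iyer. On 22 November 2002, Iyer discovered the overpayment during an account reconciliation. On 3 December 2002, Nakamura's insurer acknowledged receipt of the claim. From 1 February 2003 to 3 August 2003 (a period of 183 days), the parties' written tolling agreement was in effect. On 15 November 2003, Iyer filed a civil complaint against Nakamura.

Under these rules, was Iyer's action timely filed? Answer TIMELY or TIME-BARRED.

TIMELY

The claim did not accrue until Iyer discovered the injury on 22 November 2002; the 16 May 2001 act date does not start the clock under the stated rule.
The untolled deadline — 8 months after 22 November 2002 — is 22 July 2003.
Because the written tolling agreement ran from 1 February 2003 to 3 August 2003, the deadline is extended by 183 days to 21 January 2004.
None of the other events listed affects the running of the period under the stated rules.
Iyer filed on 15 November 2003, before the 21 January 2004 deadline, so the action is timely.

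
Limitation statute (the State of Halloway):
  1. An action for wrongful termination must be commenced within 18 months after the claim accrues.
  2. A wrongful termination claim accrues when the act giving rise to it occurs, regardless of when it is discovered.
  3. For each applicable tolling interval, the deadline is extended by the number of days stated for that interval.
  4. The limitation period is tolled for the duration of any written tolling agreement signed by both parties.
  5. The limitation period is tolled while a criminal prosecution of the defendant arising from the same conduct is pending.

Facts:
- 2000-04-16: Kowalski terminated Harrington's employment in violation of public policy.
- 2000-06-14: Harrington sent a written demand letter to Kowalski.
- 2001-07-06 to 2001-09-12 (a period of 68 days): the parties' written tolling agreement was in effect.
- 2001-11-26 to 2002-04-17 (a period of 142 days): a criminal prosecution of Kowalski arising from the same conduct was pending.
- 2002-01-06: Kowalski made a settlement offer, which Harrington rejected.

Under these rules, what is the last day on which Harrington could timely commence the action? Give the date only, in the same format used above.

The claim accrued on 2000-04-16, the date of the act.
Adding the 18 months base period to 2000-04-16 gives a deadline of 2001-10-16, before any tolling.
The written tolling agreement from 2001-07-06 to 2001-09-12 tolled the period for 68 days, extending the deadline to 2001-12-23.
The period was tolled for 142 days by the pending criminal prosecution (2001-11-26 to 2002-04-17), pushing the deadline to 2002-05-14.
The other events in the timeline have no effect on the limitation period under the stated rules.

2002-05-14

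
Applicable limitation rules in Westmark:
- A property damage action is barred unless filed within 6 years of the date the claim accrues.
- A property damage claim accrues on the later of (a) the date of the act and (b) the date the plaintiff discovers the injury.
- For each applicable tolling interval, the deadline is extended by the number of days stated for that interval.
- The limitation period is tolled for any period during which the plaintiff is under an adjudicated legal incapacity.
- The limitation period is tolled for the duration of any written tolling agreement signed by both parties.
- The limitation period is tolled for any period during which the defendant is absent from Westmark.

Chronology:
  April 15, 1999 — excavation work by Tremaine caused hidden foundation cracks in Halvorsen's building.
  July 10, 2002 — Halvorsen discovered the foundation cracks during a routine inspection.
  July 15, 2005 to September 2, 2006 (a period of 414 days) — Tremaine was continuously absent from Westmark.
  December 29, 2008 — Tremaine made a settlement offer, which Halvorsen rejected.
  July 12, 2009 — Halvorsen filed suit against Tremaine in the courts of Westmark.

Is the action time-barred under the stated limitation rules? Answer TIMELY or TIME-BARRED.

Because discovery on July 10, 2002 post-dates the April 15, 1999 act, accrual under the later-of rule falls on July 10, 2002.
Adding the 6 years base period to July 10, 2002 gives a deadline of July 10, 2008, before any tolling.
The defendant's absence from the jurisdiction from July 15, 2005 to September 2, 2006 tolled the period for 414 days, extending the deadline to August 28, 2009.
The other events in the timeline have no effect on the limitation period under the stated rules.
Filing on July 12, 2009 beat the August 28, 2009 deadline — the action is timely.

TIMELY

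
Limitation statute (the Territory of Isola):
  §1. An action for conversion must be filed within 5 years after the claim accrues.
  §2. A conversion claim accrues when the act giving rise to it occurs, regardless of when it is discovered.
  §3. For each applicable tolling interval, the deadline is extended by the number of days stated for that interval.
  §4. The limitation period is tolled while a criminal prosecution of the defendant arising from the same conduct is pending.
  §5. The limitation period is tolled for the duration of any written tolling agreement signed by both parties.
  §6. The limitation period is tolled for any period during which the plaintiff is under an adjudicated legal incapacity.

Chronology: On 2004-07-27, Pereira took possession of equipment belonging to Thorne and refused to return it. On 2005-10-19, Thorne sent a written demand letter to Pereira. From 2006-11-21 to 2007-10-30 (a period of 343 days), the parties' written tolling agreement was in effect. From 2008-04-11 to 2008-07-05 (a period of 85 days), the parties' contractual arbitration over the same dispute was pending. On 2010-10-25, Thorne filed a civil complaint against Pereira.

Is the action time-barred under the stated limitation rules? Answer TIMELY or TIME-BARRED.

TIME-BARRED

The claim accrued on 2004-07-27, the date of the act.
The untolled deadline — 5 years after 2004-07-27 — is 2009-07-27.
The written tolling agreement from 2006-11-21 to 2007-10-30 tolled the period for 343 days, extending the deadline to 2010-07-05.
The pending related arbitration from 2008-04-11 to 2008-07-05 does not toll the period, because no stated rule makes a pending arbitration a tolling event.
None of the other events listed affects the running of the period under the stated rules.
Thorne filed on 2010-10-25, after the 2010-07-05 deadline, so the action is time-barred.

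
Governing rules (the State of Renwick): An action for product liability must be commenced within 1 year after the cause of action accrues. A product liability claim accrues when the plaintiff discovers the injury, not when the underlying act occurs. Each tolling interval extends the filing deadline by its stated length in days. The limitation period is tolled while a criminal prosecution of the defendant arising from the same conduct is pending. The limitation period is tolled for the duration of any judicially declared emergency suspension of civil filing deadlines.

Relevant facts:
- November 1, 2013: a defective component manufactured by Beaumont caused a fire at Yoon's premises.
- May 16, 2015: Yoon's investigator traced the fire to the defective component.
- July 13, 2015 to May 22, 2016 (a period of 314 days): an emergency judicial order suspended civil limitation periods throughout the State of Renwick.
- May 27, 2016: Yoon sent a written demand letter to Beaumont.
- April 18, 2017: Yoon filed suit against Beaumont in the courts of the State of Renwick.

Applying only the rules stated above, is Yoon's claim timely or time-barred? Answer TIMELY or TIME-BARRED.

TIME-BARRED

The claim did not accrue until Yoon discovered the injury on May 16, 2015; the November 1, 2013 act date does not start the clock under the stated rule.
The untolled deadline — 1 year after May 16, 2015 — is May 16, 2016.
The period was tolled for 314 days by the emergency suspension of filing deadlines (July 13, 2015 to May 22, 2016), pushing the deadline to March 26, 2017.
None of the other events listed affects the running of the period under the stated rules.
The April 18, 2017 filing falls after the March 26, 2017 deadline; the claim is time-barred.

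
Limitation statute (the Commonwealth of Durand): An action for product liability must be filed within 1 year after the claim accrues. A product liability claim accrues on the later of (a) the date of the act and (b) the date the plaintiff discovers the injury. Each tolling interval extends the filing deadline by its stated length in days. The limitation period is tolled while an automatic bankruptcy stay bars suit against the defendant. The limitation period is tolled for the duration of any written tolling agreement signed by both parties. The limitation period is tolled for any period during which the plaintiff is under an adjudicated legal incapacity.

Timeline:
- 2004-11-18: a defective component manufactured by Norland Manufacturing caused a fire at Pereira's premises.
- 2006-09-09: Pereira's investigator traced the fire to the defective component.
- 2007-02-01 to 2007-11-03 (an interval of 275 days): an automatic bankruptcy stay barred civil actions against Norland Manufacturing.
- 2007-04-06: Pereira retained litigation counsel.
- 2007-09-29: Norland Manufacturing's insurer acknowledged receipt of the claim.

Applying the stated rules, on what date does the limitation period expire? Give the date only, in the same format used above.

2008-06-10

Taking the later of the act (2004-11-18) and discovery (2006-09-09), the claim accrued on 2006-09-09.
1 year from 2006-09-09 is 2007-09-09.
Because the automatic bankruptcy stay ran from 2007-02-01 to 2007-11-03, the deadline is extended by 275 days to 2008-06-10.
Nothing else in the chronology tolls or restarts the period.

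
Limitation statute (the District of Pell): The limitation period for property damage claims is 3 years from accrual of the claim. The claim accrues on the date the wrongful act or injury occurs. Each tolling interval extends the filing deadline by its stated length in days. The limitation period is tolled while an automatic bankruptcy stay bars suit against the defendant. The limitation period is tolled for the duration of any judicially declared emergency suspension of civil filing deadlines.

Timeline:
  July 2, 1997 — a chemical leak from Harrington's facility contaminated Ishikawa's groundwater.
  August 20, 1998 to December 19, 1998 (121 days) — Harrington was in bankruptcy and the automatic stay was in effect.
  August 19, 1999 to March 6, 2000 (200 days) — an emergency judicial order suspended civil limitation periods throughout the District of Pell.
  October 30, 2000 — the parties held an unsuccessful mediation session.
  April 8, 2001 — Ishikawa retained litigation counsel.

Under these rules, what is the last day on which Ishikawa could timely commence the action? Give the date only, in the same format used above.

May 19, 2001

The claim accrued on July 2, 1997, when the wrongful act occurred.
The untolled deadline — 3 years after July 2, 1997 — is July 2, 2000.
The automatic bankruptcy stay from August 20, 1998 to December 19, 1998 tolled the period for 121 days, extending the deadline to October 31, 2000.
The emergency suspension of filing deadlines from August 19, 1999 to March 6, 2000 tolled the period for 200 days, extending the deadline to May 19, 2001.
Nothing else in the chronology tolls or restarts the period.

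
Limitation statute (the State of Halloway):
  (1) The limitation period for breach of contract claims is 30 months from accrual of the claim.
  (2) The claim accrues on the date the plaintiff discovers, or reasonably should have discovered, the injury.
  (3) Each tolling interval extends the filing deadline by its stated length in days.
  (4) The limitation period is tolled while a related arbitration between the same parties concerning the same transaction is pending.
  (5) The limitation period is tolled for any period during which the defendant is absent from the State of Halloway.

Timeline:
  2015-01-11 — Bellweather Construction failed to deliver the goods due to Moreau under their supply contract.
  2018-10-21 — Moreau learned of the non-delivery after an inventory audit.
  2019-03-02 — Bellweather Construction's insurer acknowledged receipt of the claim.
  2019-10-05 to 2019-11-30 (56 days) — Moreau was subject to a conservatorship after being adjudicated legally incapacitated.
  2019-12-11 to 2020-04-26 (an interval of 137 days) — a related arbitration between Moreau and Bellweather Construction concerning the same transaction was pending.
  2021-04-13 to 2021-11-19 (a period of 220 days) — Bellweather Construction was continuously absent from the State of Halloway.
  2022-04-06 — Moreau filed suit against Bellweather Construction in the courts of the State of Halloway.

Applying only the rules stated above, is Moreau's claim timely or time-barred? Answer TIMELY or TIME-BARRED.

TIMELY

Accrual is tied to discovery, so the period began on 2018-10-21 rather than on 2015-01-11 when the act occurred.
30 months from 2018-10-21 is 2021-04-21.
The period was tolled for 137 days by the pending related arbitration (2019-12-11 to 2020-04-26), pushing the deadline to 2021-09-05.
The period was tolled for 220 days by the defendant's absence from the jurisdiction (2021-04-13 to 2021-11-19), pushing the deadline to 2022-04-13.
The plaintiff's legal incapacity from 2019-10-05 to 2019-11-30 does not toll the period, because no stated rule makes the plaintiff's incapacity a tolling event.
None of the other events listed affects the running of the period under the stated rules.
Filing on 2022-04-06 beat the 2022-04-13 deadline — the action is timely.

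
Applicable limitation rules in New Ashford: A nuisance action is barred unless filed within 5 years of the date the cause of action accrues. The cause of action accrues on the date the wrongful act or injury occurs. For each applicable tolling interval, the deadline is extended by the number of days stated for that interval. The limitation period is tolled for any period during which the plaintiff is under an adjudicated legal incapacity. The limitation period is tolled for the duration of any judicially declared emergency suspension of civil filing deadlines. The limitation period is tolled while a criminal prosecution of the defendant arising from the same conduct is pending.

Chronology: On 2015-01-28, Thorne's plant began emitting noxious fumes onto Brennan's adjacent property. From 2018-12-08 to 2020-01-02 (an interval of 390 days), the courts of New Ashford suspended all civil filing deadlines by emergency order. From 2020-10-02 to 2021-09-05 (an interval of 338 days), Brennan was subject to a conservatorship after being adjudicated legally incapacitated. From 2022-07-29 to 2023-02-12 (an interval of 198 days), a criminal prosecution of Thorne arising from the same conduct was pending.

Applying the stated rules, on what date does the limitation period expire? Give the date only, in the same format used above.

The cause of action accrued on 2015-01-28, the date of the act.
5 years from 2015-01-28 is 2020-01-28.
The emergency suspension of filing deadlines from 2018-12-08 to 2020-01-02 tolled the period for 390 days, extending the deadline to 2021-02-21.
The period was tolled for 338 days by the plaintiff's legal incapacity (2020-10-02 to 2021-09-05), pushing the deadline to 2022-01-25.
The pending criminal prosecution starting 2022-07-29 came too late — the period had run on 2022-01-25 — and so does not extend the deadline.

2022-01-25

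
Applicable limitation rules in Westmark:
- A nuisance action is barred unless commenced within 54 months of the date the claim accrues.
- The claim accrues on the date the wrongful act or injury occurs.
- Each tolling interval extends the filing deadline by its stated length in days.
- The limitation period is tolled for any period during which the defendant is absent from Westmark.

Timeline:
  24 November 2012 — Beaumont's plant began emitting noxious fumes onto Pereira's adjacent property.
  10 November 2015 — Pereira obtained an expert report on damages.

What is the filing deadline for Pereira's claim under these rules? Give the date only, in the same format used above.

The claim accrued on 24 November 2012, the date of the act.
The untolled deadline — 54 months after 24 November 2012 — is 24 May 2017.
Nothing else in the chronology tolls or restarts the period.

24 May 2017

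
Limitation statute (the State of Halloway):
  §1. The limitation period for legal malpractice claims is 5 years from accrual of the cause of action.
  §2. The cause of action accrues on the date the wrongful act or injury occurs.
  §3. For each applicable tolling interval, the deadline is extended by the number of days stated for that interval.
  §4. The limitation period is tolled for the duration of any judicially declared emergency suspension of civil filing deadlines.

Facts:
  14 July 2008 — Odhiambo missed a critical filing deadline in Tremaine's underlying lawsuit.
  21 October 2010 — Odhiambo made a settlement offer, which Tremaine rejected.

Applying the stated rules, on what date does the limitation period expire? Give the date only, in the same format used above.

The limitation period began to run on 14 July 2008.
5 years from 14 July 2008 is 14 July 2013.
The other events in the timeline have no effect on the limitation period under the stated rules.

14 July 2013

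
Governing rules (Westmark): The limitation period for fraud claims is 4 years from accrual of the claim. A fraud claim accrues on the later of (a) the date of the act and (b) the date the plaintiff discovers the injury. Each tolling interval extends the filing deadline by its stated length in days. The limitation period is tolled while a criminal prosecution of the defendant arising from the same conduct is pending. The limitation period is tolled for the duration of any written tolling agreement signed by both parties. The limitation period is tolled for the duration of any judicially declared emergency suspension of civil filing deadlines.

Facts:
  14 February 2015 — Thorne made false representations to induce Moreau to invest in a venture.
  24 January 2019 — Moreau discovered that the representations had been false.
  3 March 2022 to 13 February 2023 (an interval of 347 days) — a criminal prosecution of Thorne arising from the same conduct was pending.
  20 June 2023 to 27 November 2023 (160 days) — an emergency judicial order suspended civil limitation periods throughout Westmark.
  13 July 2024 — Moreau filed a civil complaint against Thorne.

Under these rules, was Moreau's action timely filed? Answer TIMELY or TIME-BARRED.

TIME-BARRED

Taking the later of the act (14 February 2015) and discovery (24 January 2019), the claim accrued on 24 January 2019.
4 years from 24 January 2019 is 24 January 2023.
The period was tolled for 347 days by the pending criminal prosecution (3 March 2022 to 13 February 2023), pushing the deadline to 6 January 2024.
The emergency suspension of filing deadlines from 20 June 2023 to 27 November 2023 tolled the period for 160 days, extending the deadline to 14 June 2024.
The 13 July 2024 filing falls after the 14 June 2024 deadline; the claim is time-barred.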